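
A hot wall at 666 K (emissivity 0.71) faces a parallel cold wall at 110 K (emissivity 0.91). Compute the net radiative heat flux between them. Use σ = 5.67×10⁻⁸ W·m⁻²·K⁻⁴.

q ≈ 7400 W/m²

For two large parallel gray plates, q = σ(T₁⁴ − T₂⁴) / (1/ε₁ + 1/ε₂ − 1).
1/ε₁ + 1/ε₂ − 1 = 1/0.71 + 1/0.91 − 1 = 1.507.
T₁⁴ − T₂⁴ = 1.97×10^11 − 1.46×10^8 = 1.97×10^11 K⁴.
q = 5.67×10⁻⁸ × 1.97×10^11 / 1.507 = 7400 W/m².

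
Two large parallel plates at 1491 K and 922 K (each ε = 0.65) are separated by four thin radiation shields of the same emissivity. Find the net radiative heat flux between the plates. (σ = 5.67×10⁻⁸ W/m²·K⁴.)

Each of the 5 gaps contributes resistance (2/ε − 1) = 2/0.65 − 1 = 2.077; total = 10.38.
q = σ(T₁⁴ − T₂⁴) / 10.38 = 5.67×10⁻⁸ × 4.22×10^12 / 10.38 = 23000 W/m².

q ≈ 23000 W/m²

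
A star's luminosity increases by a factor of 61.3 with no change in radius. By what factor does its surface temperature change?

P ∝ T⁴ ⇒ T ∝ P^(1/4), so T scales by (61.3)^(1/4) = 2.80.

factor ≈ 2.80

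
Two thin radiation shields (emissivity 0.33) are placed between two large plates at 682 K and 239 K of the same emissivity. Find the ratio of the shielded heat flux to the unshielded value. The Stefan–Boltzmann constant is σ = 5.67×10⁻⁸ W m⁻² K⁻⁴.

ratio ≈ 0.333

With N identical shields there are N+1 = 3 gaps in series, each with the same radiative resistance, so the flux falls to 1/(N+1) of its unshielded value.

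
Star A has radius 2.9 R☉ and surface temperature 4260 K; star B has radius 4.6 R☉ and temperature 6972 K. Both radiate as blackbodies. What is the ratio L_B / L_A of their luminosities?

L = 4πR²σT⁴ ∝ R²T⁴, so L_B/L_A = (4.6/2.9)² × (6972/4260)⁴ = 2.52 × 7.17 = 18.1.

L_B/L_A ≈ 18.1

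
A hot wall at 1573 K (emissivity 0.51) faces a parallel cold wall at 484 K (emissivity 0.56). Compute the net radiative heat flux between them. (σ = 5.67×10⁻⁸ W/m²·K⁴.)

For two large parallel gray plates, q = σ(T₁⁴ − T₂⁴) / (1/ε₁ + 1/ε₂ − 1).
1/ε₁ + 1/ε₂ − 1 = 1/0.51 + 1/0.56 − 1 = 2.746.
T₁⁴ − T₂⁴ = 6.12×10^12 − 5.49×10^10 = 6.07×10^12 K⁴.
q = 5.67×10⁻⁸ × 6.07×10^12 / 2.746 = 1.25×10^5 W/m².

q ≈ 1.25×10^5 W/m²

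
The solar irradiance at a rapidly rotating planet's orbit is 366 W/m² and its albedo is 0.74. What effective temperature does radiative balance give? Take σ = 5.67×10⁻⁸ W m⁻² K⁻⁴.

Power absorbed = (1−a)S·πR²; power emitted = 4πR²σT⁴. Equating and cancelling πR²:
T = ((1−a)S / 4σ)^(1/4) = (95.2 / (4 × 5.67×10⁻⁸))^(1/4) = (4.20×10^8)^(1/4).
T = 143 K.

T ≈ 143 K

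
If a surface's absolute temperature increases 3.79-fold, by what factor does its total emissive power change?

P ∝ T⁴, so the power scales as (3.79)⁴ = 206.

factor ≈ 206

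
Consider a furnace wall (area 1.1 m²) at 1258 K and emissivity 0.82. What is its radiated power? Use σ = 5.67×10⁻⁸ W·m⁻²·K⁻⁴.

P = εσAT⁴ = 0.82 × 5.67×10⁻⁸ × 1.10 × (1258)⁴ = 0.82 × 5.67×10⁻⁸ × 1.10 × 2.50×10^12.
P = 1.28×10^5 W.

P ≈ 1.28×10^5 W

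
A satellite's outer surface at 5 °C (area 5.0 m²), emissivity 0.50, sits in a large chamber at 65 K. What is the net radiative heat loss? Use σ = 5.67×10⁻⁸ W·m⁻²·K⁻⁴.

Convert: 5 °C = 278 K.
Q = εσA(T⁴ − T_s⁴). T⁴ − T_s⁴ = (278)⁴ − (65)⁴ = 5.97×10^9 − 1.79×10^7 = 5.95×10^9 K⁴.
Q = 0.50 × 5.67×10⁻⁸ × 5.00 × 5.95×10^9 = 844 W.

Q ≈ 844 W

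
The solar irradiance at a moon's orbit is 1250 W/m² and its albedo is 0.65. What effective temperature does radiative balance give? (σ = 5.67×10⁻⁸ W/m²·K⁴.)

T ≈ 210 K

Power absorbed = (1−a)S·πR²; power emitted = 4πR²σT⁴. Equating and cancelling πR²:
T = ((1−a)S / 4σ)^(1/4) = (438 / (4 × 5.67×10⁻⁸))^(1/4) = (1.93×10^9)^(1/4).
T = 210 K.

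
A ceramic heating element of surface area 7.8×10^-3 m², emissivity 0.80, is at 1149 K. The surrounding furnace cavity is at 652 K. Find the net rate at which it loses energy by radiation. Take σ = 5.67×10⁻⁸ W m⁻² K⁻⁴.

Q ≈ 553 W

Q = εσA(T⁴ − T_s⁴). T⁴ − T_s⁴ = (1149)⁴ − (652)⁴ = 1.74×10^12 − 1.81×10^11 = 1.56×10^12 K⁴.
Q = 0.80 × 5.67×10⁻⁸ × 7.80×10^-3 × 1.56×10^12 = 553 W.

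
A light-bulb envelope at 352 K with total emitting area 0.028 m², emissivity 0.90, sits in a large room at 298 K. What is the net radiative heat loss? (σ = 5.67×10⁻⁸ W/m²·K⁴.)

Q = εσA(T⁴ − T_s⁴). T⁴ − T_s⁴ = (352)⁴ − (298)⁴ = 1.54×10^10 − 7.89×10^9 = 7.47×10^9 K⁴.
Q = 0.90 × 5.67×10⁻⁸ × 0.0280 × 7.47×10^9 = 10.7 W.

Q ≈ 10.7 W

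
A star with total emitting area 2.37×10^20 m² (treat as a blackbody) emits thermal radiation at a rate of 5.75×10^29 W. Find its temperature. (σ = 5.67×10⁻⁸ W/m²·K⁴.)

T ≈ 14400 K

From P = σAT⁴, T = (P / σA)^(1/4) = (5.75×10^29 / (5.67×10⁻⁸ × 2.37×10^20))^(1/4).
T = (4.28×10^16)^(1/4) = 14400 K.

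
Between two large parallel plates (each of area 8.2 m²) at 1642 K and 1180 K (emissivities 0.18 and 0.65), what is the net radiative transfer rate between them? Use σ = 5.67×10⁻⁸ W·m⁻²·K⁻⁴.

Q ≈ 4.07×10^5 W

For two large parallel gray plates, q = σ(T₁⁴ − T₂⁴) / (1/ε₁ + 1/ε₂ − 1).
1/ε₁ + 1/ε₂ − 1 = 1/0.18 + 1/0.65 − 1 = 6.094.
T₁⁴ − T₂⁴ = 7.27×10^12 − 1.94×10^12 = 5.33×10^12 K⁴.
q = 5.67×10⁻⁸ × 5.33×10^12 / 6.094 = 49600 W/m².
Q = q·A = 49600 × 8.2 = 4.07×10^5 W.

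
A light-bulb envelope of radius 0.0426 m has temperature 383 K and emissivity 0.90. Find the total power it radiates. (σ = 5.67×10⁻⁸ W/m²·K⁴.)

P ≈ 25.0 W

A = 4πr² = 4π × (0.0426)² = 0.0228 m².
P = εσAT⁴ = 0.90 × 5.67×10⁻⁸ × 0.0228 × (383)⁴ = 0.90 × 5.67×10⁻⁸ × 0.0228 × 2.15×10^10.
P = 25.0 W.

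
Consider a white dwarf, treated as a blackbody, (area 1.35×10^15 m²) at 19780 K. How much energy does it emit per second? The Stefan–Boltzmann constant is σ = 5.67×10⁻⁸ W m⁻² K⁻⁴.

P = σAT⁴ = 5.67×10⁻⁸ × 1.35×10^15 × (19780)⁴ = 5.67×10⁻⁸ × 1.35×10^15 × 1.53×10^17.
P = 1.17×10^25 W.

P ≈ 1.17×10^25 W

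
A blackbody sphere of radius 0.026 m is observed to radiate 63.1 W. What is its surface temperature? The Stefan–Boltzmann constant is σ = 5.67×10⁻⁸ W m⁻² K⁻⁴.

T ≈ 602 K

A = 4πr² = 4π × (0.026)² = 8.49×10^-3 m².
From P = σAT⁴, T = (P / σA)^(1/4) = (63.1 / (5.67×10⁻⁸ × 8.49×10^-3))^(1/4).
T = (1.31×10^11)^(1/4) = 602 K.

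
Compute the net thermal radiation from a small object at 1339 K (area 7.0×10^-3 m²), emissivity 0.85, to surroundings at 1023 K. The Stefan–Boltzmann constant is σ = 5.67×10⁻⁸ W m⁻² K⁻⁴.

Q = εσA(T⁴ − T_s⁴). T⁴ − T_s⁴ = (1339)⁴ − (1023)⁴ = 3.21×10^12 − 1.10×10^12 = 2.12×10^12 K⁴.
Q = 0.85 × 5.67×10⁻⁸ × 7.00×10^-3 × 2.12×10^12 = 715 W.

Q ≈ 715 W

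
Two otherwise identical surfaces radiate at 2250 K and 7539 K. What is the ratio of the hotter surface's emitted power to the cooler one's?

ratio ≈ 126

P ∝ T⁴, so the ratio is (7539/2250)⁴ = (3.351)⁴ = 126.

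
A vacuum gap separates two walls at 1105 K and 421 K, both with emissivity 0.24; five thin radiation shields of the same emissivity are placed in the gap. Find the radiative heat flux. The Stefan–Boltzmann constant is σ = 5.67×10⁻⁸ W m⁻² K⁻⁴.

q ≈ 1880 W/m²

Each of the 6 gaps contributes resistance (2/ε − 1) = 2/0.24 − 1 = 7.333; total = 44.00.
q = σ(T₁⁴ − T₂⁴) / 44.00 = 5.67×10⁻⁸ × 1.46×10^12 / 44.00 = 1880 W/m².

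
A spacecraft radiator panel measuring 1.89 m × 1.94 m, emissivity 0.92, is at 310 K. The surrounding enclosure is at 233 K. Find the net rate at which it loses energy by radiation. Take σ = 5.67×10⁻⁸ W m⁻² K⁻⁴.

A = 1.89 × 1.94 = 3.67 m².
Q = εσA(T⁴ − T_s⁴). T⁴ − T_s⁴ = (310)⁴ − (233)⁴ = 9.24×10^9 − 2.95×10^9 = 6.29×10^9 K⁴.
Q = 0.92 × 5.67×10⁻⁸ × 3.67 × 6.29×10^9 = 1200 W.

Q ≈ 1200 W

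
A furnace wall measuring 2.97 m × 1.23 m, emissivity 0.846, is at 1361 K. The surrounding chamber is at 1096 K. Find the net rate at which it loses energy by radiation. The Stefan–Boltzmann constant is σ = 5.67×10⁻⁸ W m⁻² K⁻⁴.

A = 2.97 × 1.23 = 3.65 m².
Q = εσA(T⁴ − T_s⁴). T⁴ − T_s⁴ = (1361)⁴ − (1096)⁴ = 3.43×10^12 − 1.44×10^12 = 1.99×10^12 K⁴.
Q = 0.846 × 5.67×10⁻⁸ × 3.65 × 1.99×10^12 = 3.48×10^5 W.

Q ≈ 3.48×10^5 W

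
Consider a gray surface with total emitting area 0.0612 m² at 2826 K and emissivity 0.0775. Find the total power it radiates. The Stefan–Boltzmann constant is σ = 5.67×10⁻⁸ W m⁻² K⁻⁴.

P = εσAT⁴ = 0.0775 × 5.67×10⁻⁸ × 0.0612 × (2826)⁴ = 0.0775 × 5.67×10⁻⁸ × 0.0612 × 6.38×10^13.
P = 17200 W.

P ≈ 17200 W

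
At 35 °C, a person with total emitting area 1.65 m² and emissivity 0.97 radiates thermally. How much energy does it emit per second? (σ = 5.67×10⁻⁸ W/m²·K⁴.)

P ≈ 817 W

35 °C = 308 K.
P = εσAT⁴ = 0.97 × 5.67×10⁻⁸ × 1.65 × (308)⁴ = 0.97 × 5.67×10⁻⁸ × 1.65 × 9.00×10^9.
P = 817 W.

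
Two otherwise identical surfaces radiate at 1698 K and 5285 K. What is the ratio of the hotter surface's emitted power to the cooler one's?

ratio ≈ 93.8

P ∝ T⁴, so the ratio is (5285/1698)⁴ = (3.112)⁴ = 93.8.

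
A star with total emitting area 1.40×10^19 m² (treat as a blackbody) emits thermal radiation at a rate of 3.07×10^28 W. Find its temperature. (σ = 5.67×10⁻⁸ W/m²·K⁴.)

From P = σAT⁴, T = (P / σA)^(1/4) = (3.07×10^28 / (5.67×10⁻⁸ × 1.40×10^19))^(1/4).
T = (3.87×10^16)^(1/4) = 14000 K.

T ≈ 14000 K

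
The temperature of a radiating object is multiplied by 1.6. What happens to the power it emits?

P ∝ T⁴, so the power scales as (1.6)⁴ = 6.55.

factor ≈ 6.55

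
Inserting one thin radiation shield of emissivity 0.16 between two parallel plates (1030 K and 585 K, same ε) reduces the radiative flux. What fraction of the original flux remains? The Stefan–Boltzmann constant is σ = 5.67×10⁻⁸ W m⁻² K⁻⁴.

ratio ≈ 0.500

With N identical shields there are N+1 = 2 gaps in series, each with the same radiative resistance, so the flux falls to 1/(N+1) of its unshielded value.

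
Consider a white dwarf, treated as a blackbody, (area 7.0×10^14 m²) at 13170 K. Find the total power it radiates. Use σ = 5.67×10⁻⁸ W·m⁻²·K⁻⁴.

P = σAT⁴ = 5.67×10⁻⁸ × 7.00×10^14 × (13170)⁴ = 5.67×10⁻⁸ × 7.00×10^14 × 3.01×10^16.
P = 1.19×10^24 W.

P ≈ 1.19×10^24 W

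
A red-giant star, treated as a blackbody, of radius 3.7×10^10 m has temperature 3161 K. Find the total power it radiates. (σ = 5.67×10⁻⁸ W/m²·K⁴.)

A = 4πr² = 4π × (3.7×10^10)² = 1.72×10^22 m².
P = σAT⁴ = 5.67×10⁻⁸ × 1.72×10^22 × (3161)⁴ = 5.67×10⁻⁸ × 1.72×10^22 × 9.98×10^13.
P = 9.74×10^28 W.

P ≈ 9.74×10^28 W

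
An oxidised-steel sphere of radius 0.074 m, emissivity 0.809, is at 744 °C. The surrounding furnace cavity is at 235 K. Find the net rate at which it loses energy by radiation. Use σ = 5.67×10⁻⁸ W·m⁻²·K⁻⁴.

Q ≈ 3370 W

A = 4πr² = 4π × (0.074)² = 0.0688 m².
Convert: 744 °C = 1017 K.
Q = εσA(T⁴ − T_s⁴). T⁴ − T_s⁴ = (1017)⁴ − (235)⁴ = 1.07×10^12 − 3.05×10^9 = 1.07×10^12 K⁴.
Q = 0.809 × 5.67×10⁻⁸ × 0.0688 × 1.07×10^12 = 3370 W.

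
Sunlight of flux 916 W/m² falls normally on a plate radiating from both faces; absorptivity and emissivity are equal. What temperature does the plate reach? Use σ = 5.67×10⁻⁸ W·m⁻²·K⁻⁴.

T ≈ 300 K

Absorbed flux αS = emitted flux 2εσT⁴ per unit area; with α = ε this gives T = (S/2σ)^(1/4).
T = (916 / (2 × 5.67×10⁻⁸))^(1/4) = (8.08×10^9)^(1/4).
T = 300 K.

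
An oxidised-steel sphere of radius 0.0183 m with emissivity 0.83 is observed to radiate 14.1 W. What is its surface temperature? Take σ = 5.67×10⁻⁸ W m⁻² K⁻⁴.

A = 4πr² = 4π × (0.0183)² = 4.21×10^-3 m².
From P = εσAT⁴, T = (P / εσA)^(1/4) = (14.1 / (0.83 × 5.67×10⁻⁸ × 4.21×10^-3))^(1/4).
T = (7.12×10^10)^(1/4) = 517 K.

T ≈ 517 K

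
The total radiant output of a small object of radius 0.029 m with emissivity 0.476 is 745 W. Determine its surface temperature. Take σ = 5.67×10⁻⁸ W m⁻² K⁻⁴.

A = 4πr² = 4π × (0.029)² = 0.0106 m².
From P = εσAT⁴, T = (P / εσA)^(1/4) = (745 / (0.476 × 5.67×10⁻⁸ × 0.0106))^(1/4).
T = (2.61×10^12)^(1/4) = 1270 K.

T ≈ 1270 K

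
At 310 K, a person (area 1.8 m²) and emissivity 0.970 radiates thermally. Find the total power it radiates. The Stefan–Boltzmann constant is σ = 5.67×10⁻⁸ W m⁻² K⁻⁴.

P = εσAT⁴ = 0.970 × 5.67×10⁻⁸ × 1.80 × (310)⁴ = 0.970 × 5.67×10⁻⁸ × 1.80 × 9.24×10^9.
P = 914 W.

P ≈ 914 W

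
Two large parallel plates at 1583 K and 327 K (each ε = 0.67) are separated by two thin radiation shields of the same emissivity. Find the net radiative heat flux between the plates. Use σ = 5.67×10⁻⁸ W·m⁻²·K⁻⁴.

q ≈ 59700 W/m²

Each of the 3 gaps contributes resistance (2/ε − 1) = 2/0.67 − 1 = 1.985; total = 5.955.
q = σ(T₁⁴ − T₂⁴) / 5.955 = 5.67×10⁻⁸ × 6.27×10^12 / 5.955 = 59700 W/m².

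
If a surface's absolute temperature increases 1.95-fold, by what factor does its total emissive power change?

factor ≈ 14.5

P ∝ T⁴, so the power scales as (1.95)⁴ = 14.5.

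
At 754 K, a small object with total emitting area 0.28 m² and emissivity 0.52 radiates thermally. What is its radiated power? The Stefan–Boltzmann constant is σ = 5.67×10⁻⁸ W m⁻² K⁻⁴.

P = εσAT⁴ = 0.52 × 5.67×10⁻⁸ × 0.280 × (754)⁴ = 0.52 × 5.67×10⁻⁸ × 0.280 × 3.23×10^11.
P = 2670 W.

P ≈ 2670 W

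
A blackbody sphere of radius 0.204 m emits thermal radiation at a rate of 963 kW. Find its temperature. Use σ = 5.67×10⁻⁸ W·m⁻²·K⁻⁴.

A = 4πr² = 4π × (0.204)² = 0.523 m².
From P = σAT⁴, T = (P / σA)^(1/4) = (9.63×10^5 / (5.67×10⁻⁸ × 0.523))^(1/4).
T = (3.25×10^13)^(1/4) = 2390 K.

T ≈ 2390 K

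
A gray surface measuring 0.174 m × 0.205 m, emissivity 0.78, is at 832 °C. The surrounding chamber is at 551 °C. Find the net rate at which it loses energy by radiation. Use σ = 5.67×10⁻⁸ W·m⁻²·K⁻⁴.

Q ≈ 1620 W

A = 0.174 × 0.205 = 0.0357 m².
Convert: 832 °C = 1105 K; 551 °C = 824 K.
Q = εσA(T⁴ − T_s⁴). T⁴ − T_s⁴ = (1105)⁴ − (824)⁴ = 1.49×10^12 − 4.61×10^11 = 1.03×10^12 K⁴.
Q = 0.78 × 5.67×10⁻⁸ × 0.0357 × 1.03×10^12 = 1620 W.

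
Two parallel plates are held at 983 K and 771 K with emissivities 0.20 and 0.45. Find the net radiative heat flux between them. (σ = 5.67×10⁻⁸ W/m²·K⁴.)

q ≈ 5290 W/m²

For two large parallel gray plates, q = σ(T₁⁴ − T₂⁴) / (1/ε₁ + 1/ε₂ − 1).
1/ε₁ + 1/ε₂ − 1 = 1/0.20 + 1/0.45 − 1 = 6.222.
T₁⁴ − T₂⁴ = 9.34×10^11 − 3.53×10^11 = 5.80×10^11 K⁴.
q = 5.67×10⁻⁸ × 5.80×10^11 / 6.222 = 5290 W/m².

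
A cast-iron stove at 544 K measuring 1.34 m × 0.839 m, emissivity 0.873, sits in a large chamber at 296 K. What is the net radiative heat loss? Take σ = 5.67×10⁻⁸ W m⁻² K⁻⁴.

A = 1.34 × 0.839 = 1.12 m².
Q = εσA(T⁴ − T_s⁴). T⁴ − T_s⁴ = (544)⁴ − (296)⁴ = 8.76×10^10 − 7.68×10^9 = 7.99×10^10 K⁴.
Q = 0.873 × 5.67×10⁻⁸ × 1.12 × 7.99×10^10 = 4450 W.

Q ≈ 4450 W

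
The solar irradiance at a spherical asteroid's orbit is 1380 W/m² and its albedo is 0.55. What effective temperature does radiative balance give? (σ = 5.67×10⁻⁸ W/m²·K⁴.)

Power absorbed = (1−a)S·πR²; power emitted = 4πR²σT⁴. Equating and cancelling πR²:
T = ((1−a)S / 4σ)^(1/4) = (621 / (4 × 5.67×10⁻⁸))^(1/4) = (2.74×10^9)^(1/4).
T = 229 K.

T ≈ 229 K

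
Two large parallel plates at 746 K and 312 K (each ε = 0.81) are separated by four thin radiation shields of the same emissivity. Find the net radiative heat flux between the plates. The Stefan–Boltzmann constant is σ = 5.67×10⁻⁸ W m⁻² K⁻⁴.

Each of the 5 gaps contributes resistance (2/ε − 1) = 2/0.81 − 1 = 1.469; total = 7.346.
q = σ(T₁⁴ − T₂⁴) / 7.346 = 5.67×10⁻⁸ × 3.00×10^11 / 7.346 = 2320 W/m².

q ≈ 2320 W/m²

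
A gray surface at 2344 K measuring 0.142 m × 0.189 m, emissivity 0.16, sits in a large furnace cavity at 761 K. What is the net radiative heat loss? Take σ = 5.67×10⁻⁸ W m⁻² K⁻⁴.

A = 0.142 × 0.189 = 0.0268 m².
Q = εσA(T⁴ − T_s⁴). T⁴ − T_s⁴ = (2344)⁴ − (761)⁴ = 3.02×10^13 − 3.35×10^11 = 2.99×10^13 K⁴.
Q = 0.16 × 5.67×10⁻⁸ × 0.0268 × 2.99×10^13 = 7270 W.

Q ≈ 7270 W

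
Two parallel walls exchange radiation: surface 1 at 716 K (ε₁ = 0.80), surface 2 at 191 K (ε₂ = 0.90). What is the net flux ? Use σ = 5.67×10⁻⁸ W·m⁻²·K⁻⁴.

For two large parallel gray plates, q = σ(T₁⁴ − T₂⁴) / (1/ε₁ + 1/ε₂ − 1).
1/ε₁ + 1/ε₂ − 1 = 1/0.80 + 1/0.90 − 1 = 1.361.
T₁⁴ − T₂⁴ = 2.63×10^11 − 1.33×10^9 = 2.61×10^11 K⁴.
q = 5.67×10⁻⁸ × 2.61×10^11 / 1.361 = 10900 W/m².

q ≈ 10900 W/m²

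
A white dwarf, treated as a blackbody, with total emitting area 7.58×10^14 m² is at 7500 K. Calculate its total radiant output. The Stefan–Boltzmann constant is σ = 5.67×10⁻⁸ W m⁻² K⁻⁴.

P ≈ 1.36×10^23 W

P = σAT⁴ = 5.67×10⁻⁸ × 7.58×10^14 × (7500)⁴ = 5.67×10⁻⁸ × 7.58×10^14 × 3.16×10^15.
P = 1.36×10^23 W.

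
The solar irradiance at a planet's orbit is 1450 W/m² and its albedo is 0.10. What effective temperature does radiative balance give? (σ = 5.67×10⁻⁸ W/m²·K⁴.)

T ≈ 275 K

Power absorbed = (1−a)S·πR²; power emitted = 4πR²σT⁴. Equating and cancelling πR²:
T = ((1−a)S / 4σ)^(1/4) = (1300 / (4 × 5.67×10⁻⁸))^(1/4) = (5.75×10^9)^(1/4).
T = 275 K.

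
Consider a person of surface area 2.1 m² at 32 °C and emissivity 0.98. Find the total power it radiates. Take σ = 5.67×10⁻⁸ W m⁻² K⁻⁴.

32 °C = 305 K.
Stefan–Boltzmann: P = εσAT⁴ = 0.98 × 5.67×10⁻⁸ × 2.10 × (305)⁴ = 0.98 × 5.67×10⁻⁸ × 2.10 × 8.65×10^9.
P = 1010 W.

P ≈ 1010 W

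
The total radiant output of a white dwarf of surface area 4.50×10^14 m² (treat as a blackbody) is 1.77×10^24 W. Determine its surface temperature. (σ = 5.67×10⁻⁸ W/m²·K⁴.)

T ≈ 16200 K

From P = σAT⁴, T = (P / σA)^(1/4) = (1.77×10^24 / (5.67×10⁻⁸ × 4.50×10^14))^(1/4).
T = (6.94×10^16)^(1/4) = 16200 K.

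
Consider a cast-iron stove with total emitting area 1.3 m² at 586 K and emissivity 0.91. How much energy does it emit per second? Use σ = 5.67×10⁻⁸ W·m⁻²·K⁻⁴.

P ≈ 7910 W

Stefan–Boltzmann: P = εσAT⁴ = 0.91 × 5.67×10⁻⁸ × 1.30 × (586)⁴ = 0.91 × 5.67×10⁻⁸ × 1.30 × 1.18×10^11.
P = 7910 W.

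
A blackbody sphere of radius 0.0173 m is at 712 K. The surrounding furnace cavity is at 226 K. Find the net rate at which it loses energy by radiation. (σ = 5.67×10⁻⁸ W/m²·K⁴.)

Q ≈ 54.2 W

A = 4πr² = 4π × (0.0173)² = 3.76×10^-3 m².
Q = σA(T⁴ − T_s⁴). T⁴ − T_s⁴ = (712)⁴ − (226)⁴ = 2.57×10^11 − 2.61×10^9 = 2.54×10^11 K⁴.
Q = 5.67×10⁻⁸ × 3.76×10^-3 × 2.54×10^11 = 54.2 W.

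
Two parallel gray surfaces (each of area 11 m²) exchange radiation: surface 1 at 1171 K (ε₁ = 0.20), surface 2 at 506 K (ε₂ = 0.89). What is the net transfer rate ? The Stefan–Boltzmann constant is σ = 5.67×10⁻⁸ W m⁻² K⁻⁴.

For two large parallel gray plates, q = σ(T₁⁴ − T₂⁴) / (1/ε₁ + 1/ε₂ − 1).
1/ε₁ + 1/ε₂ − 1 = 1/0.20 + 1/0.89 − 1 = 5.124.
T₁⁴ − T₂⁴ = 1.88×10^12 − 6.56×10^10 = 1.81×10^12 K⁴.
q = 5.67×10⁻⁸ × 1.81×10^12 / 5.124 = 20100 W/m².
Q = q·A = 20100 × 11 = 2.21×10^5 W.

Q ≈ 2.21×10^5 W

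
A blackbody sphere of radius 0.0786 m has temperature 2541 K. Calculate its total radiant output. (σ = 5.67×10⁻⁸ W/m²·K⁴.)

P ≈ 1.84×10^5 W

A = 4πr² = 4π × (0.0786)² = 0.0776 m².
P = σAT⁴ = 5.67×10⁻⁸ × 0.0776 × (2541)⁴ = 5.67×10⁻⁸ × 0.0776 × 4.17×10^13.
P = 1.84×10^5 W.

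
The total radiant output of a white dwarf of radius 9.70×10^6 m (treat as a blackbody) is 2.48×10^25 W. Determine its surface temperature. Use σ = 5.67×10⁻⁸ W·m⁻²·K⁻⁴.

T ≈ 24700 K

A = 4πr² = 4π × (9.70×10^6)² = 1.18×10^15 m².
From P = σAT⁴, T = (P / σA)^(1/4) = (2.48×10^25 / (5.67×10⁻⁸ × 1.18×10^15))^(1/4).
T = (3.70×10^17)^(1/4) = 24700 K.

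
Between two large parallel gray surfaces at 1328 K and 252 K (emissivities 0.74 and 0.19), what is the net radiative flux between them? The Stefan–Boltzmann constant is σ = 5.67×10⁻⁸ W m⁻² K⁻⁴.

q ≈ 31400 W/m²

For two large parallel gray plates, q = σ(T₁⁴ − T₂⁴) / (1/ε₁ + 1/ε₂ − 1).
1/ε₁ + 1/ε₂ − 1 = 1/0.74 + 1/0.19 − 1 = 5.615.
T₁⁴ − T₂⁴ = 3.11×10^12 − 4.03×10^9 = 3.11×10^12 K⁴.
q = 5.67×10⁻⁸ × 3.11×10^12 / 5.615 = 31400 W/m².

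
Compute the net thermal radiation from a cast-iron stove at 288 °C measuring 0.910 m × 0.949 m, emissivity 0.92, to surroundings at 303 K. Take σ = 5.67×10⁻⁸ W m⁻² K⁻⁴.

Q ≈ 4080 W

A = 0.910 × 0.949 = 0.864 m².
Convert: 288 °C = 561 K.
Q = εσA(T⁴ − T_s⁴). T⁴ − T_s⁴ = (561)⁴ − (303)⁴ = 9.90×10^10 − 8.43×10^9 = 9.06×10^10 K⁴.
Q = 0.92 × 5.67×10⁻⁸ × 0.864 × 9.06×10^10 = 4080 W.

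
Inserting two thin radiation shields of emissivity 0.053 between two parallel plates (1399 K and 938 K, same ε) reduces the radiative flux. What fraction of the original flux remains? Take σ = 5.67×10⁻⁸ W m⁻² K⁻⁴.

ratio ≈ 0.333

With N identical shields there are N+1 = 3 gaps in series, each with the same radiative resistance, so the flux falls to 1/(N+1) of its unshielded value.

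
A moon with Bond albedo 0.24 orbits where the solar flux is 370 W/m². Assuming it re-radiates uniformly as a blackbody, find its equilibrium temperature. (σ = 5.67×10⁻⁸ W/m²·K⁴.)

T ≈ 188 K

Power absorbed = (1−a)S·πR²; power emitted = 4πR²σT⁴. Equating and cancelling πR²:
T = ((1−a)S / 4σ)^(1/4) = (281 / (4 × 5.67×10⁻⁸))^(1/4) = (1.24×10^9)^(1/4).
T = 188 K.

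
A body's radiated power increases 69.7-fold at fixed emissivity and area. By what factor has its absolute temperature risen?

factor ≈ 2.89

P ∝ T⁴ ⇒ T ∝ P^(1/4), so T scales by (69.7)^(1/4) = 2.89.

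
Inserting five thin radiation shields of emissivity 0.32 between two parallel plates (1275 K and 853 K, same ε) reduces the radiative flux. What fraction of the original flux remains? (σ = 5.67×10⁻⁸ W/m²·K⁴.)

With N identical shields there are N+1 = 6 gaps in series, each with the same radiative resistance, so the flux falls to 1/(N+1) of its unshielded value.

ratio ≈ 0.167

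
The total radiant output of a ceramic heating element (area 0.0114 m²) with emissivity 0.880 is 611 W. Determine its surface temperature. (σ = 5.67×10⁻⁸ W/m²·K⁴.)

T ≈ 1020 K

From P = εσAT⁴, T = (P / εσA)^(1/4) = (611 / (0.880 × 5.67×10⁻⁸ × 0.0114))^(1/4).
T = (1.07×10^12)^(1/4) = 1020 K.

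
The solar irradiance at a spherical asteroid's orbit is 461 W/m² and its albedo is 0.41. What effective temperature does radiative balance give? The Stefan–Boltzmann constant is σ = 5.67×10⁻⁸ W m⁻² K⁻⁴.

Power absorbed = (1−a)S·πR²; power emitted = 4πR²σT⁴. Equating and cancelling πR²:
T = ((1−a)S / 4σ)^(1/4) = (272 / (4 × 5.67×10⁻⁸))^(1/4) = (1.20×10^9)^(1/4).
T = 186 K.

T ≈ 186 K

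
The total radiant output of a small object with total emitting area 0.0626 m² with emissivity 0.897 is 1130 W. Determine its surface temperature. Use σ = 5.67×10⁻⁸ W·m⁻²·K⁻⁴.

From P = εσAT⁴, T = (P / εσA)^(1/4) = (1130 / (0.897 × 5.67×10⁻⁸ × 0.0626))^(1/4).
T = (3.55×10^11)^(1/4) = 772 K.

T ≈ 772 K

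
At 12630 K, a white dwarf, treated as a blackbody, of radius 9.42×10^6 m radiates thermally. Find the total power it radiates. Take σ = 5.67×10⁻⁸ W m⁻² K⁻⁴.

P ≈ 1.61×10^24 W

A = 4πr² = 4π × (9.42×10^6)² = 1.12×10^15 m².
P = σAT⁴ = 5.67×10⁻⁸ × 1.12×10^15 × (12630)⁴ = 5.67×10⁻⁸ × 1.12×10^15 × 2.54×10^16.
P = 1.61×10^24 W.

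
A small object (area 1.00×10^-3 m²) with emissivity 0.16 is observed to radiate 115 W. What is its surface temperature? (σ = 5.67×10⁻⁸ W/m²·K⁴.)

T ≈ 1890 K

From P = εσAT⁴, T = (P / εσA)^(1/4) = (115 / (0.16 × 5.67×10⁻⁸ × 1.00×10^-3))^(1/4).
T = (1.27×10^13)^(1/4) = 1890 K.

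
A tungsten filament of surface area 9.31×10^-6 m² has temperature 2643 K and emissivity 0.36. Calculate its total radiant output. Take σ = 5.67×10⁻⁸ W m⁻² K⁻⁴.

Stefan–Boltzmann: P = εσAT⁴ = 0.36 × 5.67×10⁻⁸ × 9.31×10^-6 × (2643)⁴ = 0.36 × 5.67×10⁻⁸ × 9.31×10^-6 × 4.88×10^13.
P = 9.27 W.

P ≈ 9.27 W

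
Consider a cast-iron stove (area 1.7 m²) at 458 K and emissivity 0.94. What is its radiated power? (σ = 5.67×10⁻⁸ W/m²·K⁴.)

Stefan–Boltzmann: P = εσAT⁴ = 0.94 × 5.67×10⁻⁸ × 1.70 × (458)⁴ = 0.94 × 5.67×10⁻⁸ × 1.70 × 4.40×10^10.
P = 3990 W.

P ≈ 3990 W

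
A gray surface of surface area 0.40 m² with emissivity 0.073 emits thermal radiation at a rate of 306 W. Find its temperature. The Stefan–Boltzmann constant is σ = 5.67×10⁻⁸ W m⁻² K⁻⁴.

T ≈ 656 K

From P = εσAT⁴, T = (P / εσA)^(1/4) = (306 / (0.073 × 5.67×10⁻⁸ × 0.400))^(1/4).
T = (1.85×10^11)^(1/4) = 656 K.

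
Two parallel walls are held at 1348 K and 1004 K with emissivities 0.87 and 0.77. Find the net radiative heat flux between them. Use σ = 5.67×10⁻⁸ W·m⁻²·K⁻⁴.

q ≈ 89500 W/m²

For two large parallel gray plates, q = σ(T₁⁴ − T₂⁴) / (1/ε₁ + 1/ε₂ − 1).
1/ε₁ + 1/ε₂ − 1 = 1/0.87 + 1/0.77 − 1 = 1.448.
T₁⁴ − T₂⁴ = 3.30×10^12 − 1.02×10^12 = 2.29×10^12 K⁴.
q = 5.67×10⁻⁸ × 2.29×10^12 / 1.448 = 89500 W/m².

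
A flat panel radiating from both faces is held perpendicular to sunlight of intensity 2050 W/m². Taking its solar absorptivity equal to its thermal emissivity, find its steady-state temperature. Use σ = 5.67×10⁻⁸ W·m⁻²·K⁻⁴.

T ≈ 367 K

Absorbed flux αS = emitted flux 2εσT⁴ per unit area; with α = ε this gives T = (S/2σ)^(1/4).
T = (2050 / (2 × 5.67×10⁻⁸))^(1/4) = (1.81×10^10)^(1/4).
T = 367 K.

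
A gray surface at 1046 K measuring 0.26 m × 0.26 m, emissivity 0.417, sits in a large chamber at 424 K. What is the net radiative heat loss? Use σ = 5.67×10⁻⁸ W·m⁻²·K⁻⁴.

A = 0.26 × 0.26 = 0.0676 m².
Q = εσA(T⁴ − T_s⁴). T⁴ − T_s⁴ = (1046)⁴ − (424)⁴ = 1.20×10^12 − 3.23×10^10 = 1.16×10^12 K⁴.
Q = 0.417 × 5.67×10⁻⁸ × 0.0676 × 1.16×10^12 = 1860 W.

Q ≈ 1860 W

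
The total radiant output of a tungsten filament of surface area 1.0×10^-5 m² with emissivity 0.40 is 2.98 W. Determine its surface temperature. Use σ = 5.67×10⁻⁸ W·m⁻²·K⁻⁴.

From P = εσAT⁴, T = (P / εσA)^(1/4) = (2.98 / (0.40 × 5.67×10⁻⁸ × 1.00×10^-5))^(1/4).
T = (1.31×10^13)^(1/4) = 1900 K.

T ≈ 1900 K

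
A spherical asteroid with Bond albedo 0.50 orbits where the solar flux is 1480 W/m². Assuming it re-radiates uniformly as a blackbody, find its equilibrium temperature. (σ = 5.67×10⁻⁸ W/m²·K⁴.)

T ≈ 239 K

Power absorbed = (1−a)S·πR²; power emitted = 4πR²σT⁴. Equating and cancelling πR²:
T = ((1−a)S / 4σ)^(1/4) = (740 / (4 × 5.67×10⁻⁸))^(1/4) = (3.26×10^9)^(1/4).
T = 239 K.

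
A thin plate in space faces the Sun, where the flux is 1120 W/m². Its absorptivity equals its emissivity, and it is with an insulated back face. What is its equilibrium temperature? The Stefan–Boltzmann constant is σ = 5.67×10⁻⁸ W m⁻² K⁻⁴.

Absorbed flux αS = emitted flux εσT⁴ (one radiating face); with α = ε, T = (S/σ)^(1/4).
T = (1120 / 5.67×10⁻⁸)^(1/4) = (1.98×10^10)^(1/4).
T = 375 K.

T ≈ 375 K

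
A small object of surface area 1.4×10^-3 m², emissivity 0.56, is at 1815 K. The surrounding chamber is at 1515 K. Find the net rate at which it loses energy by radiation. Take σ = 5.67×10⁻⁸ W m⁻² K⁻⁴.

Q = εσA(T⁴ − T_s⁴). T⁴ − T_s⁴ = (1815)⁴ − (1515)⁴ = 1.09×10^13 − 5.27×10^12 = 5.58×10^12 K⁴.
Q = 0.56 × 5.67×10⁻⁸ × 1.40×10^-3 × 5.58×10^12 = 248 W.

Q ≈ 248 W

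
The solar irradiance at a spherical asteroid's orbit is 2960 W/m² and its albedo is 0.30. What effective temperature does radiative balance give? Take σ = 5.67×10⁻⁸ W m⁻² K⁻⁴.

T ≈ 309 K

Power absorbed = (1−a)S·πR²; power emitted = 4πR²σT⁴. Equating and cancelling πR²:
T = ((1−a)S / 4σ)^(1/4) = (2070 / (4 × 5.67×10⁻⁸))^(1/4) = (9.14×10^9)^(1/4).
T = 309 K.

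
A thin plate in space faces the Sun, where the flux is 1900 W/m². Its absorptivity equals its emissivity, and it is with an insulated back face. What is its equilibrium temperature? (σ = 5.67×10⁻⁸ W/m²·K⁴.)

Absorbed flux αS = emitted flux εσT⁴ (one radiating face); with α = ε, T = (S/σ)^(1/4).
T = (1900 / 5.67×10⁻⁸)^(1/4) = (3.35×10^10)^(1/4).
T = 428 K.

T ≈ 428 K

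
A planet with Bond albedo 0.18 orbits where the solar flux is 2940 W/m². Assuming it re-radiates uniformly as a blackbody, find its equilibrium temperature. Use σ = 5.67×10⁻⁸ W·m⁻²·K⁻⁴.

Power absorbed = (1−a)S·πR²; power emitted = 4πR²σT⁴. Equating and cancelling πR²:
T = ((1−a)S / 4σ)^(1/4) = (2410 / (4 × 5.67×10⁻⁸))^(1/4) = (1.06×10^10)^(1/4).
T = 321 K.

T ≈ 321 K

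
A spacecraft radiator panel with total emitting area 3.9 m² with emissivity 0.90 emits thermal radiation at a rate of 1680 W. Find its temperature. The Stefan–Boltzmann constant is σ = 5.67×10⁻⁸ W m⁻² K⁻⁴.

From P = εσAT⁴, T = (P / εσA)^(1/4) = (1680 / (0.90 × 5.67×10⁻⁸ × 3.90))^(1/4).
T = (8.44×10^9)^(1/4) = 303 K.

T ≈ 303 K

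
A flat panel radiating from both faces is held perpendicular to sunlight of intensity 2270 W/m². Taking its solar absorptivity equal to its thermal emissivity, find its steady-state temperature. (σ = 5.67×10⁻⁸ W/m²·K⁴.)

Absorbed flux αS = emitted flux 2εσT⁴ per unit area; with α = ε this gives T = (S/2σ)^(1/4).
T = (2270 / (2 × 5.67×10⁻⁸))^(1/4) = (2.00×10^10)^(1/4).
T = 376 K.

T ≈ 376 K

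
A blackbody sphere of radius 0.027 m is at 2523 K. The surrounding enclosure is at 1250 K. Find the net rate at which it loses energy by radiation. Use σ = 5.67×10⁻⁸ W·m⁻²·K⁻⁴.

Q ≈ 19800 W

A = 4πr² = 4π × (0.027)² = 9.16×10^-3 m².
Q = σA(T⁴ − T_s⁴). T⁴ − T_s⁴ = (2523)⁴ − (1250)⁴ = 4.05×10^13 − 2.44×10^12 = 3.81×10^13 K⁴.
Q = 5.67×10⁻⁸ × 9.16×10^-3 × 3.81×10^13 = 19800 W.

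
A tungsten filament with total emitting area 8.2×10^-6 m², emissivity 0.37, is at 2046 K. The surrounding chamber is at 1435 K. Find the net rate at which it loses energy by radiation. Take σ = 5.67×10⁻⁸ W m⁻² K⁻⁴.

Q = εσA(T⁴ − T_s⁴). T⁴ − T_s⁴ = (2046)⁴ − (1435)⁴ = 1.75×10^13 − 4.24×10^12 = 1.33×10^13 K⁴.
Q = 0.37 × 5.67×10⁻⁸ × 8.20×10^-6 × 1.33×10^13 = 2.29 W.

Q ≈ 2.29 W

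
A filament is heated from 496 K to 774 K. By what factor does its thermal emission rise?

P ∝ T⁴, so the ratio is (774/496)⁴ = (1.560)⁴ = 5.93.

ratio ≈ 5.93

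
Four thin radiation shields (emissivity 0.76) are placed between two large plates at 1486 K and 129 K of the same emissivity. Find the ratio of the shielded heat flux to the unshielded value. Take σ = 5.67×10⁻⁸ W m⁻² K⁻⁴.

With N identical shields there are N+1 = 5 gaps in series, each with the same radiative resistance, so the flux falls to 1/(N+1) of its unshielded value.

ratio ≈ 0.200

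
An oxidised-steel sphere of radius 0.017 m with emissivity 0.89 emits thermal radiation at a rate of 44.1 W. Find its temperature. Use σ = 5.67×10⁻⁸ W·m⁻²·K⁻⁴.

A = 4πr² = 4π × (0.017)² = 3.63×10^-3 m².
From P = εσAT⁴, T = (P / εσA)^(1/4) = (44.1 / (0.89 × 5.67×10⁻⁸ × 3.63×10^-3))^(1/4).
T = (2.41×10^11)^(1/4) = 700 K.

T ≈ 700 K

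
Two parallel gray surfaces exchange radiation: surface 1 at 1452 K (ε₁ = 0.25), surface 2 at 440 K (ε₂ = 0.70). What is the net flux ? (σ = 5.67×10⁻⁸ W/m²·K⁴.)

For two large parallel gray plates, q = σ(T₁⁴ − T₂⁴) / (1/ε₁ + 1/ε₂ − 1).
1/ε₁ + 1/ε₂ − 1 = 1/0.25 + 1/0.70 − 1 = 4.429.
T₁⁴ − T₂⁴ = 4.44×10^12 − 3.75×10^10 = 4.41×10^12 K⁴.
q = 5.67×10⁻⁸ × 4.41×10^12 / 4.429 = 56400 W/m².

q ≈ 56400 W/m²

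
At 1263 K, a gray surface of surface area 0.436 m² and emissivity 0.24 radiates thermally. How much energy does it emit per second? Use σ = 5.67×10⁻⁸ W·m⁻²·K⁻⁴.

P = εσAT⁴ = 0.24 × 5.67×10⁻⁸ × 0.436 × (1263)⁴ = 0.24 × 5.67×10⁻⁸ × 0.436 × 2.54×10^12.
P = 15100 W.

P ≈ 15100 W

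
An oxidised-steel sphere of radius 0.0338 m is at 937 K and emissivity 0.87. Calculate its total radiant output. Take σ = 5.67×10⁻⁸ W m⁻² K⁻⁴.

A = 4πr² = 4π × (0.0338)² = 0.0144 m².
Stefan–Boltzmann: P = εσAT⁴ = 0.87 × 5.67×10⁻⁸ × 0.0144 × (937)⁴ = 0.87 × 5.67×10⁻⁸ × 0.0144 × 7.71×10^11.
P = 546 W.

P ≈ 546 W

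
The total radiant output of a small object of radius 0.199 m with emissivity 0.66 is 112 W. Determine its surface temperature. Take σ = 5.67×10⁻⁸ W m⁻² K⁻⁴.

T ≈ 278 K

A = 4πr² = 4π × (0.199)² = 0.498 m².
From P = εσAT⁴, T = (P / εσA)^(1/4) = (112 / (0.66 × 5.67×10⁻⁸ × 0.498))^(1/4).
T = (6.01×10^9)^(1/4) = 278 K.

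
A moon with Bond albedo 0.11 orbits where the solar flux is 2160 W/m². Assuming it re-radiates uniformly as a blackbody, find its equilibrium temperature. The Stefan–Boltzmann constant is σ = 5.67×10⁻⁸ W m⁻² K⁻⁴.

T ≈ 303 K

Power absorbed = (1−a)S·πR²; power emitted = 4πR²σT⁴. Equating and cancelling πR²:
T = ((1−a)S / 4σ)^(1/4) = (1920 / (4 × 5.67×10⁻⁸))^(1/4) = (8.48×10^9)^(1/4).
T = 303 K.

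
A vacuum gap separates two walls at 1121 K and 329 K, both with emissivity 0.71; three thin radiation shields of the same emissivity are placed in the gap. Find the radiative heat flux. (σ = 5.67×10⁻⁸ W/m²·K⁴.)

Each of the 4 gaps contributes resistance (2/ε − 1) = 2/0.71 − 1 = 1.817; total = 7.268.
q = σ(T₁⁴ − T₂⁴) / 7.268 = 5.67×10⁻⁸ × 1.57×10^12 / 7.268 = 12200 W/m².

q ≈ 12200 W/m²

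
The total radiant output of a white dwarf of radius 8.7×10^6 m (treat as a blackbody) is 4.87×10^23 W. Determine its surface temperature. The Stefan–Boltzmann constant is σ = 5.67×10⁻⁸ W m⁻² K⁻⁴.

T ≈ 9750 K

A = 4πr² = 4π × (8.7×10^6)² = 9.51×10^14 m².
From P = σAT⁴, T = (P / σA)^(1/4) = (4.87×10^23 / (5.67×10⁻⁸ × 9.51×10^14))^(1/4).
T = (9.03×10^15)^(1/4) = 9750 K.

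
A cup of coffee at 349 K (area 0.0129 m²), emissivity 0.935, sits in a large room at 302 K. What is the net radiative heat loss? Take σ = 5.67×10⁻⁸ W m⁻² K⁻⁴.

Q = εσA(T⁴ − T_s⁴). T⁴ − T_s⁴ = (349)⁴ − (302)⁴ = 1.48×10^10 − 8.32×10^9 = 6.52×10^9 K⁴.
Q = 0.935 × 5.67×10⁻⁸ × 0.0129 × 6.52×10^9 = 4.46 W.

Q ≈ 4.46 W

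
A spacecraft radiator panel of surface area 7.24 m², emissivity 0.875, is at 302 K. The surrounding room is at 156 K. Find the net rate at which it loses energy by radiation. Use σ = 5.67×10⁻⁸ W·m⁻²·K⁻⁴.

Q = εσA(T⁴ − T_s⁴). T⁴ − T_s⁴ = (302)⁴ − (156)⁴ = 8.32×10^9 − 5.92×10^8 = 7.73×10^9 K⁴.
Q = 0.875 × 5.67×10⁻⁸ × 7.24 × 7.73×10^9 = 2780 W.

Q ≈ 2780 W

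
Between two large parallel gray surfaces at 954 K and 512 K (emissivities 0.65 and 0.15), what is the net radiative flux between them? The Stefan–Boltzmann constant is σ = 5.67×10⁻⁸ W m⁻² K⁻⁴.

For two large parallel gray plates, q = σ(T₁⁴ − T₂⁴) / (1/ε₁ + 1/ε₂ − 1).
1/ε₁ + 1/ε₂ − 1 = 1/0.65 + 1/0.15 − 1 = 7.205.
T₁⁴ − T₂⁴ = 8.28×10^11 − 6.87×10^10 = 7.60×10^11 K⁴.
q = 5.67×10⁻⁸ × 7.60×10^11 / 7.205 = 5980 W/m².

q ≈ 5980 W/m²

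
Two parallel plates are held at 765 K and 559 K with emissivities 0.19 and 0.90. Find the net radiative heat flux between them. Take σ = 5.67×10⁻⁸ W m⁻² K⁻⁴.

q ≈ 2580 W/m²

For two large parallel gray plates, q = σ(T₁⁴ − T₂⁴) / (1/ε₁ + 1/ε₂ − 1).
1/ε₁ + 1/ε₂ − 1 = 1/0.19 + 1/0.90 − 1 = 5.374.
T₁⁴ − T₂⁴ = 3.42×10^11 − 9.76×10^10 = 2.45×10^11 K⁴.
q = 5.67×10⁻⁸ × 2.45×10^11 / 5.374 = 2580 W/m².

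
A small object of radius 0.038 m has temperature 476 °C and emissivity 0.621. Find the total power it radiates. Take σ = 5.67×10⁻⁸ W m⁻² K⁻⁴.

A = 4πr² = 4π × (0.038)² = 0.0181 m².
476 °C = 749 K.
P = εσAT⁴ = 0.621 × 5.67×10⁻⁸ × 0.0181 × (749)⁴ = 0.621 × 5.67×10⁻⁸ × 0.0181 × 3.15×10^11.
P = 201 W.

P ≈ 201 W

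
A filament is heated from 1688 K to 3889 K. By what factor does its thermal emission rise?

P ∝ T⁴, so the ratio is (3889/1688)⁴ = (2.304)⁴ = 28.2.

ratio ≈ 28.2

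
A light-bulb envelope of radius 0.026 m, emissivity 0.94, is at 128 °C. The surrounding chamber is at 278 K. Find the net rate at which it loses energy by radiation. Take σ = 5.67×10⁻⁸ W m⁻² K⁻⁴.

A = 4πr² = 4π × (0.026)² = 8.49×10^-3 m².
Convert: 128 °C = 401 K.
Q = εσA(T⁴ − T_s⁴). T⁴ − T_s⁴ = (401)⁴ − (278)⁴ = 2.59×10^10 − 5.97×10^9 = 1.99×10^10 K⁴.
Q = 0.94 × 5.67×10⁻⁸ × 8.49×10^-3 × 1.99×10^10 = 9.00 W.

Q ≈ 9.00 W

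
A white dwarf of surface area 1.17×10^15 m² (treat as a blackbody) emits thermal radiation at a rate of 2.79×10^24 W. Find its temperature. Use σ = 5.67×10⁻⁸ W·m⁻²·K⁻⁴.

T ≈ 14300 K

From P = σAT⁴, T = (P / σA)^(1/4) = (2.79×10^24 / (5.67×10⁻⁸ × 1.17×10^15))^(1/4).
T = (4.21×10^16)^(1/4) = 14300 K.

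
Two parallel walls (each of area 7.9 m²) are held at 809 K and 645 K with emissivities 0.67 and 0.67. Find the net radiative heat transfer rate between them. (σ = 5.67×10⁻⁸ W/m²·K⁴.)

For two large parallel gray plates, q = σ(T₁⁴ − T₂⁴) / (1/ε₁ + 1/ε₂ − 1).
1/ε₁ + 1/ε₂ − 1 = 1/0.67 + 1/0.67 − 1 = 1.985.
T₁⁴ − T₂⁴ = 4.28×10^11 − 1.73×10^11 = 2.55×10^11 K⁴.
q = 5.67×10⁻⁸ × 2.55×10^11 / 1.985 = 7290 W/m².
Q = q·A = 7290 × 7.9 = 57600 W.

Q ≈ 57600 W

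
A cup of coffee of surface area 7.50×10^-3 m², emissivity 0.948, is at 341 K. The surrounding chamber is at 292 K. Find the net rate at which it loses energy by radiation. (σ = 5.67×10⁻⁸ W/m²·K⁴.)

Q ≈ 2.52 W

Q = εσA(T⁴ − T_s⁴). T⁴ − T_s⁴ = (341)⁴ − (292)⁴ = 1.35×10^10 − 7.27×10^9 = 6.25×10^9 K⁴.
Q = 0.948 × 5.67×10⁻⁸ × 7.50×10^-3 × 6.25×10^9 = 2.52 W.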